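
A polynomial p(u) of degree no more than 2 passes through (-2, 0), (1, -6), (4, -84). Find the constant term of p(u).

4

Write p(u) = au^2 + bu + c. Substituting each data point gives a linear system:
  4a - 2b + c = 0
  a + b + c = -6
  16a + 4b + c = -84
Solving the system yields a = -4, b = -6, c = 4.
So p(u) = -4u^2 - 6u + 4.
The constant term is 4.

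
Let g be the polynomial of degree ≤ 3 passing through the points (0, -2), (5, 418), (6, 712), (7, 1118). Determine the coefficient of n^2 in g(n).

2

Write g(n) = an^3 + bn^2 + cn + d. Substituting each data point gives a linear system:
  d = -2
  125a + 25b + 5c + d = 418
  216a + 36b + 6c + d = 712
  343a + 49b + 7c + d = 1118
Solving the system yields a = 3, b = 2, c = -1, d = -2.
So g(n) = 3n³ + 2n² - n - 2.
The coefficient of n^2 is 2.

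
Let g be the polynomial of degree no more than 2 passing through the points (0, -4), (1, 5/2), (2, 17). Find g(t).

Using the Lagrange interpolation formula with nodes 0, 1, 2:
  L_0(t) = (t - 1)(t - 2) / 2
  L_1(t) = t(t - 2) / -1
  L_2(t) = t(t - 1) / 2
Then g(t) = -4·L_0(t) + 5/2·L_1(t) + 17·L_2(t).
Expanding and collecting terms gives g(t) = 4t^2 + (5/2)t - 4.
Check: g(0) = -4. ✓

g(t) = 4t^2 + (5/2)t - 4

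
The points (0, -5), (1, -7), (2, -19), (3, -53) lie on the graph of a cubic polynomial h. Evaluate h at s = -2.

17

Forward differences of the values at s = 0, 1, 2, 3:
  h  : -5  -7  -19  -53
  Δ  : -2  -12  -34
  Δ^2: -10  -22
  Δ^3: -12
The third differences are constant, confirming degree 3.
Interpolating (Newton forward form) and evaluating at s = -2 gives h(-2) = 17.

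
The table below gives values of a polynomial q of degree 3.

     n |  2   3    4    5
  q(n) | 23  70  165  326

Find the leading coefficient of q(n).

Write q(n) = an^3 + bn^2 + cn + d. Substituting each data point gives a linear system:
  8a + 4b + 2c + d = 23
  27a + 9b + 3c + d = 70
  64a + 16b + 4c + d = 165
  125a + 25b + 5c + d = 326
Solving the system yields a = 3, b = -3, c = 5, d = 1.
So q(n) = 3n³ - 3n² + 5n + 1.
The leading coefficient is 3.

3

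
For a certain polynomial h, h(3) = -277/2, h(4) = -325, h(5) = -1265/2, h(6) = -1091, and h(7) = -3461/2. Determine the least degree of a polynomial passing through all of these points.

Forward differences of the values at t = 3, 4, 5, 6, 7:
  h  : -277/2  -325  -1265/2  -1091  -3461/2
  Δ  : -373/2  -615/2  -917/2  -1279/2
  Δ^2: -121  -151  -181
  Δ^3: -30  -30
  Δ^4: 0
The third differences are constant (-30) and nonzero, while all higher differences vanish, so the minimal degree is 3.

3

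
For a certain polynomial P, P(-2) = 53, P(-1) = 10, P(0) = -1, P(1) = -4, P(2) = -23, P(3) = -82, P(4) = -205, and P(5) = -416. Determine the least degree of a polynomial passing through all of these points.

Forward differences of the values at n = -2, -1, 0, 1, 2, 3, 4, 5:
  P  : 53  10  -1  -4  -23  -82  -205  -416
  Δ  : -43  -11  -3  -19  -59  -123  -211
  Δ^2: 32  8  -16  -40  -64  -88
  Δ^3: -24  -24  -24  -24  -24
  Δ^4: 0  0  0  0
  Δ^5: 0  0  0
  Δ^6: 0  0
  Δ^7: 0
The third differences are constant (-24) and nonzero, while all higher differences vanish, so the minimal degree is 3.

3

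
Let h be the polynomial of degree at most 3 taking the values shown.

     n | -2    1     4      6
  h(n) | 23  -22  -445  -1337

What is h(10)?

Using the Lagrange interpolation formula with nodes -2, 1, 4, 6:
  L_0(n) = (n - 1)(n - 4)(n - 6) / -144
  L_1(n) = (n + 2)(n - 4)(n - 6) / 45
  L_2(n) = (n + 2)(n - 1)(n - 6) / -36
  L_3(n) = (n + 2)(n - 1)(n - 4) / 80
Then h(n) = 23·L_0(n) - 22·L_1(n) - 445·L_2(n) - 1337·L_3(n).
Expanding and collecting terms gives h(n) = -5n³ - 6n² - 6n - 5.
Evaluating at n = 10: h(10) = -5665.

-5665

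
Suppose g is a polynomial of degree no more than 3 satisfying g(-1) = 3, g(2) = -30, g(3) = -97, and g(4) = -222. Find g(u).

Write g(u) = au^3 + bu^2 + cu + d. Substituting each data point gives a linear system:
  -a + b - c + d = 3
  8a + 4b + 2c + d = -30
  27a + 9b + 3c + d = -97
  64a + 16b + 4c + d = -222
Solving the system yields a = -3, b = -2, c = 0, d = 2.
So g(u) = -3u^3 - 2u^2 + 2.
Check: g(-1) = 3. ✓

g(u) = -3u^3 - 2u^2 + 2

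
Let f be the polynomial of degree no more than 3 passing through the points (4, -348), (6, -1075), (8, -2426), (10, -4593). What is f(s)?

f(s) = -4s^3 - 6s^2 + (1/2)s + 2

Write f(s) = as^3 + bs^2 + cs + d. Substituting each data point gives a linear system:
  64a + 16b + 4c + d = -348
  216a + 36b + 6c + d = -1075
  512a + 64b + 8c + d = -2426
  1000a + 100b + 10c + d = -4593
Solving the system yields a = -4, b = -6, c = 1/2, d = 2.
So f(s) = -4s³ - 6s² + (1/2)s + 2.
Check: f(10) = -4593. ✓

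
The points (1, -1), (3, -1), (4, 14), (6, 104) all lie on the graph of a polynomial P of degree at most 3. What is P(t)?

P(t) = t^3 - 3t^2 - t + 2

Using the Lagrange interpolation formula with nodes 1, 3, 4, 6:
  L_0(t) = (t - 3)(t - 4)(t - 6) / -30
  L_1(t) = (t - 1)(t - 4)(t - 6) / 6
  L_2(t) = (t - 1)(t - 3)(t - 6) / -6
  L_3(t) = (t - 1)(t - 3)(t - 4) / 30
Then P(t) = -1·L_0(t) - 1·L_1(t) + 14·L_2(t) + 104·L_3(t).
Expanding and collecting terms gives P(t) = t^3 - 3t^2 - t + 2.
Check: P(6) = 104. ✓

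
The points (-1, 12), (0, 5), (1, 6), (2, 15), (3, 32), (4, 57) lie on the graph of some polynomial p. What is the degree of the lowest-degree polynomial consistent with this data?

Forward differences of the values at x = -1, 0, 1, 2, 3, 4:
  p  : 12  5  6  15  32  57
  Δ  : -7  1  9  17  25
  Δ^2: 8  8  8  8
  Δ^3: 0  0  0
  Δ^4: 0  0
  Δ^5: 0
The second differences are constant (8) and nonzero, while all higher differences vanish, so the minimal degree is 2.

2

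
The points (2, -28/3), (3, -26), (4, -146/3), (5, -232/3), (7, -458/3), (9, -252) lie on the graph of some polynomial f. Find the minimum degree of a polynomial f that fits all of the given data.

Divided differences on the nodes 2, 3, 4, 5, 7, 9:
  order 0: -28/3  -26  -146/3  -232/3  -458/3  -252
  order 1: -50/3  -68/3  -86/3  -113/3  -149/3
  order 2: -3  -3  -3  -3
  order 3: 0  0  0
  order 4: 0  0
  order 5: 0
The order-2 divided differences are all -3 (nonzero) and every higher order vanishes, so the data lies on a polynomial of degree exactly 2.

2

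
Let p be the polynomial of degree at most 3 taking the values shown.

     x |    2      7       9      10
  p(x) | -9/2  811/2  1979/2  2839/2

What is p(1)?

Using the Lagrange interpolation formula with nodes 2, 7, 9, 10:
  L_0(x) = (x - 7)(x - 9)(x - 10) / -280
  L_1(x) = (x - 2)(x - 9)(x - 10) / 30
  L_2(x) = (x - 2)(x - 7)(x - 10) / -14
  L_3(x) = (x - 2)(x - 7)(x - 9) / 24
Then p(x) = -9/2·L_0(x) + 811/2·L_1(x) + 1979/2·L_2(x) + 2839/2·L_3(x).
Expanding and collecting terms gives p(x) = 2x^3 - 6x^2 + 2x - 1/2.
Evaluating at x = 1: p(1) = -5/2.

-5/2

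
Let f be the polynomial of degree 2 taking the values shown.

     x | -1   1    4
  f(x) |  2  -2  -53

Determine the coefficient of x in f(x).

Write f(x) = ax^2 + bx + c. Substituting each data point gives a linear system:
  a - b + c = 2
  a + b + c = -2
  16a + 4b + c = -53
Solving the system yields a = -3, b = -2, c = 3.
So f(x) = -3x^2 - 2x + 3.
The coefficient of x is -2.

-2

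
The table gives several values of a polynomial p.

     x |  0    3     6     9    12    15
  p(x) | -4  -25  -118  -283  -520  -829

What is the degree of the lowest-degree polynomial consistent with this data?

2

Forward differences of the values at x = 0, 3, 6, 9, 12, 15:
  p  : -4  -25  -118  -283  -520  -829
  Δ  : -21  -93  -165  -237  -309
  Δ^2: -72  -72  -72  -72
  Δ^3: 0  0  0
  Δ^4: 0  0
  Δ^5: 0
The second differences are constant (-72) and nonzero, while all higher differences vanish, so the minimal degree is 2.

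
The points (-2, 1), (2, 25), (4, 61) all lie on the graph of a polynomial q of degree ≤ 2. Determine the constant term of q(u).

Write q(u) = au^2 + bu + c. Substituting each data point gives a linear system:
  4a - 2b + c = 1
  4a + 2b + c = 25
  16a + 4b + c = 61
Solving the system yields a = 2, b = 6, c = 5.
So q(u) = 2u² + 6u + 5.
The constant term is 5.

5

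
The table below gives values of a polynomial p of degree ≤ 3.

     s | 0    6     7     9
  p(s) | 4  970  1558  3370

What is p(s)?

p(s) = 5s^3 - 4s^2 + 5s + 4

Using the Lagrange interpolation formula with nodes 0, 6, 7, 9:
  L_0(s) = (s - 6)(s - 7)(s - 9) / -378
  L_1(s) = s(s - 7)(s - 9) / 18
  L_2(s) = s(s - 6)(s - 9) / -14
  L_3(s) = s(s - 6)(s - 7) / 54
Then p(s) = 4·L_0(s) + 970·L_1(s) + 1558·L_2(s) + 3370·L_3(s).
Expanding and collecting terms gives p(s) = 5s^3 - 4s^2 + 5s + 4.
Check: p(0) = 4. ✓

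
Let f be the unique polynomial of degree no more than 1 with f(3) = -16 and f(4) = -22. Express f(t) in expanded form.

f(t) = -6t + 2

Write f(t) = at + b. Substituting each data point gives a linear system:
  3a + b = -16
  4a + b = -22
Solving the system yields a = -6, b = 2.
So f(t) = -6t + 2.
Check: f(4) = -22. ✓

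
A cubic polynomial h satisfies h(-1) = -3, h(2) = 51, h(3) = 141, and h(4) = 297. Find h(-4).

-111

Using the Lagrange interpolation formula with nodes -1, 2, 3, 4:
  L_0(u) = (u - 2)(u - 3)(u - 4) / -60
  L_1(u) = (u + 1)(u - 3)(u - 4) / 6
  L_2(u) = (u + 1)(u - 2)(u - 4) / -4
  L_3(u) = (u + 1)(u - 2)(u - 3) / 10
Then h(u) = -3·L_0(u) + 51·L_1(u) + 141·L_2(u) + 297·L_3(u).
Expanding and collecting terms gives h(u) = 3u³ + 6u² + 3u - 3.
Evaluating at u = -4: h(-4) = -111.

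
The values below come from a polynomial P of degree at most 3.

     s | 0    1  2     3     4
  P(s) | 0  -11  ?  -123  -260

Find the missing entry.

-46

The 4 known points determine the degree-3 polynomial uniquely.
Write P(s) = as^3 + bs^2 + cs + d. Substituting each data point gives a linear system:
  d = 0
  a + b + c + d = -11
  27a + 9b + 3c + d = -123
  64a + 16b + 4c + d = -260
Solving the system yields a = -3, b = -3, c = -5, d = 0.
So P(s) = -3s³ - 3s² - 5s.
Then P(2) = -46.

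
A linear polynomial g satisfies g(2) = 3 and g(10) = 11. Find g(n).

g(n) = n + 1

Write g(n) = an + b. Substituting each data point gives a linear system:
  2a + b = 3
  10a + b = 11
Solving the system yields a = 1, b = 1.
So g(n) = n + 1.
Check: g(10) = 11. ✓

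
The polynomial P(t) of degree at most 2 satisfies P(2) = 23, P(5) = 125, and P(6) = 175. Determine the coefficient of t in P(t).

Write P(t) = at^2 + bt + c. Substituting each data point gives a linear system:
  4a + 2b + c = 23
  25a + 5b + c = 125
  36a + 6b + c = 175
Solving the system yields a = 4, b = 6, c = -5.
So P(t) = 4t^2 + 6t - 5.
The coefficient of t is 6.

6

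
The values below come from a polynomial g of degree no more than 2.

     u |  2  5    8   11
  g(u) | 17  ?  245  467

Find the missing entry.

On equispaced nodes a degree-2 polynomial has vanishing third forward difference, so
  - g(2) + 3·g(5) - 3·g(8) + g(11) = 0.
Substituting the known values and solving for g(5):
  3·g(5) = 285
  g(5) = 95.

95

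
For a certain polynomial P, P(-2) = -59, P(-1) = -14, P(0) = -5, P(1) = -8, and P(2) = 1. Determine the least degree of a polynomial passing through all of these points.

Forward differences of the values at n = -2, -1, 0, 1, 2:
  P  : -59  -14  -5  -8  1
  Δ  : 45  9  -3  9
  Δ^2: -36  -12  12
  Δ^3: 24  24
  Δ^4: 0
The third differences are constant (24) and nonzero, while all higher differences vanish, so the minimal degree is 3.

3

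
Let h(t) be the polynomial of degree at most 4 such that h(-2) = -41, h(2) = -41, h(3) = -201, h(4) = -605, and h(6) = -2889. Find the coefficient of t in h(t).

4

Write h(t) = at^4 + bt^3 + ct^2 + dt + e. Substituting each data point gives a linear system:
  16a - 8b + 4c - 2d + e = -41
  16a + 8b + 4c + 2d + e = -41
  81a + 27b + 9c + 3d + e = -201
  256a + 64b + 16c + 4d + e = -605
  1296a + 216b + 36c + 6d + e = -2889
Solving the system yields a = -2, b = -1, c = -3, d = 4, e = 3.
So h(t) = -2t^4 - t^3 - 3t^2 + 4t + 3.
The coefficient of t is 4.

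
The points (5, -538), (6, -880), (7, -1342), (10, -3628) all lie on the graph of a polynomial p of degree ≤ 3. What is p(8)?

Using the Lagrange interpolation formula with nodes 5, 6, 7, 10:
  L_0(u) = (u - 6)(u - 7)(u - 10) / -10
  L_1(u) = (u - 5)(u - 7)(u - 10) / 4
  L_2(u) = (u - 5)(u - 6)(u - 10) / -6
  L_3(u) = (u - 5)(u - 6)(u - 7) / 60
Then p(u) = -538·L_0(u) - 880·L_1(u) - 1342·L_2(u) - 3628·L_3(u).
Expanding and collecting terms gives p(u) = -3u^3 - 6u^2 - 3u + 2.
Evaluating at u = 8: p(8) = -1942.

-1942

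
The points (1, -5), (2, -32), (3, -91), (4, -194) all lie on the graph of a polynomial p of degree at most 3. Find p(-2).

Using the Lagrange interpolation formula with nodes 1, 2, 3, 4:
  L_0(x) = (x - 2)(x - 3)(x - 4) / -6
  L_1(x) = (x - 1)(x - 3)(x - 4) / 2
  L_2(x) = (x - 1)(x - 2)(x - 4) / -2
  L_3(x) = (x - 1)(x - 2)(x - 3) / 6
Then p(x) = -5·L_0(x) - 32·L_1(x) - 91·L_2(x) - 194·L_3(x).
Expanding and collecting terms gives p(x) = -2x³ - 4x² - x + 2.
Evaluating at x = -2: p(-2) = 4.

4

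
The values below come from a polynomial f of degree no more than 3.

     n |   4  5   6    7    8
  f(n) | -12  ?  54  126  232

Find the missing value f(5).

On equispaced nodes a degree-3 polynomial has vanishing fourth forward difference, so
  f(4) - 4·f(5) + 6·f(6) - 4·f(7) + f(8) = 0.
Substituting the known values and solving for f(5):
  -4·f(5) = -40
  f(5) = 10.

10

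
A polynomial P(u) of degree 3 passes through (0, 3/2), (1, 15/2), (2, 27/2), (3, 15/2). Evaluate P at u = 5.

-177/2

Forward differences of the values at u = 0, 1, 2, 3:
  P  : 3/2  15/2  27/2  15/2
  Δ  : 6  6  -6
  Δ^2: 0  -12
  Δ^3: -12
The third differences are constant, confirming degree 3.
Interpolating (Newton forward form) and evaluating at u = 5 gives P(5) = -177/2.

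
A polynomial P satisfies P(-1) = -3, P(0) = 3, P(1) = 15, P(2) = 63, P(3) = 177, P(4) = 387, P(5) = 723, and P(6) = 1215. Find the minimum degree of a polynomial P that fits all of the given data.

Forward differences of the values at x = -1, 0, 1, 2, 3, 4, 5, 6:
  P  : -3  3  15  63  177  387  723  1215
  Δ  : 6  12  48  114  210  336  492
  Δ^2: 6  36  66  96  126  156
  Δ^3: 30  30  30  30  30
  Δ^4: 0  0  0  0
  Δ^5: 0  0  0
  Δ^6: 0  0
  Δ^7: 0
The third differences are constant (30) and nonzero, while all higher differences vanish, so the minimal degree is 3.

3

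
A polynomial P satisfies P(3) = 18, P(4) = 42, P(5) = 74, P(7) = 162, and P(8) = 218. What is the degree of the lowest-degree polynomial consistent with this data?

2

Divided differences on the nodes 3, 4, 5, 7, 8:
  order 0: 18  42  74  162  218
  order 1: 24  32  44  56
  order 2: 4  4  4
  order 3: 0  0
  order 4: 0
The order-2 divided differences are all 4 (nonzero) and every higher order vanishes, so the data lies on a polynomial of degree exactly 2.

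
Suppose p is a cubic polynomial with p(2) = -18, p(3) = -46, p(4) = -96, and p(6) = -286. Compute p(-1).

-6

Write p(s) = as^3 + bs^2 + cs + d. Substituting each data point gives a linear system:
  8a + 4b + 2c + d = -18
  27a + 9b + 3c + d = -46
  64a + 16b + 4c + d = -96
  216a + 36b + 6c + d = -286
Solving the system yields a = -1, b = -2, c = 1, d = -4.
So p(s) = -s³ - 2s² + s - 4.
Then p(-1) = -6.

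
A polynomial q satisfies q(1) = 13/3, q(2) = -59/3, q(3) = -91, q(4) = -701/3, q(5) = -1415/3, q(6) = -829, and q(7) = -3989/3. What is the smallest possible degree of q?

Forward differences of the values at x = 1, 2, 3, 4, 5, 6, 7:
  q  : 13/3  -59/3  -91  -701/3  -1415/3  -829  -3989/3
  Δ  : -24  -214/3  -428/3  -238  -1072/3  -1502/3
  Δ^2: -142/3  -214/3  -286/3  -358/3  -430/3
  Δ^3: -24  -24  -24  -24
  Δ^4: 0  0  0
  Δ^5: 0  0
  Δ^6: 0
The third differences are constant (-24) and nonzero, while all higher differences vanish, so the minimal degree is 3.

3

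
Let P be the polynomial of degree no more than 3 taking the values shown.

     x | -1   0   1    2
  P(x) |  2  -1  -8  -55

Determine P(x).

P(x) = -6x^3 - 2x^2 + x - 1

Using the Lagrange interpolation formula with nodes -1, 0, 1, 2:
  L_0(x) = x(x - 1)(x - 2) / -6
  L_1(x) = (x + 1)(x - 1)(x - 2) / 2
  L_2(x) = (x + 1)x(x - 2) / -2
  L_3(x) = (x + 1)x(x - 1) / 6
Then P(x) = 2·L_0(x) - 1·L_1(x) - 8·L_2(x) - 55·L_3(x).
Expanding and collecting terms gives P(x) = -6x^3 - 2x^2 + x - 1.
Check: P(2) = -55. ✓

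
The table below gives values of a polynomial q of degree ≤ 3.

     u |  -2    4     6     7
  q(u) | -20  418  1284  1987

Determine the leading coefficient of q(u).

5

Write q(u) = au^3 + bu^2 + cu + d. Substituting each data point gives a linear system:
  -8a + 4b - 2c + d = -20
  64a + 16b + 4c + d = 418
  216a + 36b + 6c + d = 1284
  343a + 49b + 7c + d = 1987
Solving the system yields a = 5, b = 5, c = 3, d = 6.
So q(u) = 5u³ + 5u² + 3u + 6.
The leading coefficient is 5.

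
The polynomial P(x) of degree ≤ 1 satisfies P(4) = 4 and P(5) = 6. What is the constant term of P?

-4

Write P(x) = ax + b. Substituting each data point gives a linear system:
  4a + b = 4
  5a + b = 6
Solving the system yields a = 2, b = -4.
So P(x) = 2x - 4.
The constant term is -4.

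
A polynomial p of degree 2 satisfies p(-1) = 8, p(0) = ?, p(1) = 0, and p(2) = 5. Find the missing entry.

The 3 known points determine the degree-2 polynomial uniquely.
Write p(u) = au^2 + bu + c. Substituting each data point gives a linear system:
  a - b + c = 8
  a + b + c = 0
  4a + 2b + c = 5
Solving the system yields a = 3, b = -4, c = 1.
So p(u) = 3u² - 4u + 1.
Then p(0) = 1.

1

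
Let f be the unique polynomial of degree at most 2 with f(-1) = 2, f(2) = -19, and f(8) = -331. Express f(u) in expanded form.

Write f(u) = au^2 + bu + c. Substituting each data point gives a linear system:
  a - b + c = 2
  4a + 2b + c = -19
  64a + 8b + c = -331
Solving the system yields a = -5, b = -2, c = 5.
So f(u) = -5u² - 2u + 5.
Check: f(8) = -331. ✓

f(u) = -5u^2 - 2u + 5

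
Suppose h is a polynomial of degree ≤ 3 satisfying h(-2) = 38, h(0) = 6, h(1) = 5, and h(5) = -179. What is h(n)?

h(n) = -2n^3 + 3n^2 - 2n + 6

Write h(n) = an^3 + bn^2 + cn + d. Substituting each data point gives a linear system:
  -8a + 4b - 2c + d = 38
  d = 6
  a + b + c + d = 5
  125a + 25b + 5c + d = -179
Solving the system yields a = -2, b = 3, c = -2, d = 6.
So h(n) = -2n³ + 3n² - 2n + 6.
Check: h(5) = -179. ✓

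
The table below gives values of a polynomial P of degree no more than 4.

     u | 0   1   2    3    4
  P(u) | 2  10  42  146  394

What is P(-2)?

Forward differences of the values at u = 0, 1, 2, 3, 4:
  P  : 2  10  42  146  394
  Δ  : 8  32  104  248
  Δ^2: 24  72  144
  Δ^3: 48  72
  Δ^4: 24
The fourth differences are constant, confirming degree 4.
Interpolating (Newton forward form) and evaluating at u = -2 gives P(-2) = -14.

-14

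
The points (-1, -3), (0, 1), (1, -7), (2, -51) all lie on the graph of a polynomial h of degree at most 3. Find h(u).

Write h(u) = au^3 + bu^2 + cu + d. Substituting each data point gives a linear system:
  -a + b - c + d = -3
  d = 1
  a + b + c + d = -7
  8a + 4b + 2c + d = -51
Solving the system yields a = -4, b = -6, c = 2, d = 1.
So h(u) = -4u^3 - 6u^2 + 2u + 1.
Check: h(-1) = -3. ✓

h(u) = -4u^3 - 6u^2 + 2u + 1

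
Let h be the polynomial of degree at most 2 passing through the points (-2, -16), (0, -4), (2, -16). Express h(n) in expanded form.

h(n) = -3n^2 - 4

Using the Lagrange interpolation formula with nodes -2, 0, 2:
  L_0(n) = n(n - 2) / 8
  L_1(n) = (n + 2)(n - 2) / -4
  L_2(n) = (n + 2)n / 8
Then h(n) = -16·L_0(n) - 4·L_1(n) - 16·L_2(n).
Expanding and collecting terms gives h(n) = -3n² - 4.
Check: h(0) = -4. ✓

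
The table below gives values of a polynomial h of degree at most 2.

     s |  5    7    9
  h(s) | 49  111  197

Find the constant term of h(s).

Write h(s) = as^2 + bs + c. Substituting each data point gives a linear system:
  25a + 5b + c = 49
  49a + 7b + c = 111
  81a + 9b + c = 197
Solving the system yields a = 3, b = -5, c = -1.
So h(s) = 3s^2 - 5s - 1.
The constant term is -1.

-1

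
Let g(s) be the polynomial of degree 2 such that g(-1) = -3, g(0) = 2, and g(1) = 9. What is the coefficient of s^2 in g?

Write g(s) = as^2 + bs + c. Substituting each data point gives a linear system:
  a - b + c = -3
  c = 2
  a + b + c = 9
Solving the system yields a = 1, b = 6, c = 2.
So g(s) = s^2 + 6s + 2.
The leading coefficient is 1.

1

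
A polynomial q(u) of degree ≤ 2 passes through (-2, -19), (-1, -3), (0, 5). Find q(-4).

-75

Using the Lagrange interpolation formula with nodes -2, -1, 0:
  L_0(u) = (u + 1)u / 2
  L_1(u) = (u + 2)u / -1
  L_2(u) = (u + 2)(u + 1) / 2
Then q(u) = -19·L_0(u) - 3·L_1(u) + 5·L_2(u).
Expanding and collecting terms gives q(u) = -4u^2 + 4u + 5.
Evaluating at u = -4: q(-4) = -75.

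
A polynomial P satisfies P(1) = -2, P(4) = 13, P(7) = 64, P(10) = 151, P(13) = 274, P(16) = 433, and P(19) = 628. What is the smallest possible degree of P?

2

Forward differences of the values at u = 1, 4, 7, 10, 13, 16, 19:
  P  : -2  13  64  151  274  433  628
  Δ  : 15  51  87  123  159  195
  Δ^2: 36  36  36  36  36
  Δ^3: 0  0  0  0
  Δ^4: 0  0  0
  Δ^5: 0  0
  Δ^6: 0
The second differences are constant (36) and nonzero, while all higher differences vanish, so the minimal degree is 2.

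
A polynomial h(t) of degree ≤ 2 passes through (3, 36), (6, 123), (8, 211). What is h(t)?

Write h(t) = at^2 + bt + c. Substituting each data point gives a linear system:
  9a + 3b + c = 36
  36a + 6b + c = 123
  64a + 8b + c = 211
Solving the system yields a = 3, b = 2, c = 3.
So h(t) = 3t² + 2t + 3.
Check: h(3) = 36. ✓

h(t) = 3t^2 + 2t + 3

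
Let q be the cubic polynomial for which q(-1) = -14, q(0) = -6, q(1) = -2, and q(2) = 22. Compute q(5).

454

Write q(u) = au^3 + bu^2 + cu + d. Substituting each data point gives a linear system:
  -a + b - c + d = -14
  d = -6
  a + b + c + d = -2
  8a + 4b + 2c + d = 22
Solving the system yields a = 4, b = -2, c = 2, d = -6.
So q(u) = 4u³ - 2u² + 2u - 6.
Then q(5) = 454.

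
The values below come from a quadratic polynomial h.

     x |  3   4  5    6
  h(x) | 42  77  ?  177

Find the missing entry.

On equispaced nodes a degree-2 polynomial has vanishing third forward difference, so
  - h(3) + 3·h(4) - 3·h(5) + h(6) = 0.
Substituting the known values and solving for h(5):
  -3·h(5) = -366
  h(5) = 122.

122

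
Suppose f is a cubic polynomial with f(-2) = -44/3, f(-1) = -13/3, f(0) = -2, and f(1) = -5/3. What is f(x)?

f(x) = x^3 - x^2 + (1/3)x - 2

Write f(x) = ax^3 + bx^2 + cx + d. Substituting each data point gives a linear system:
  -8a + 4b - 2c + d = -44/3
  -a + b - c + d = -13/3
  d = -2
  a + b + c + d = -5/3
Solving the system yields a = 1, b = -1, c = 1/3, d = -2.
So f(x) = x³ - x² + (1/3)x - 2.
Check: f(0) = -2. ✓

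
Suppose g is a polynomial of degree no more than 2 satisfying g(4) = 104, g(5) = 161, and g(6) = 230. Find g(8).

Forward differences of the values at n = 4, 5, 6:
  g  : 104  161  230
  Δ  : 57  69
  Δ^2: 12
The second differences are constant, confirming degree 2.
Interpolating (Newton forward form) and evaluating at n = 8 gives g(8) = 404.

404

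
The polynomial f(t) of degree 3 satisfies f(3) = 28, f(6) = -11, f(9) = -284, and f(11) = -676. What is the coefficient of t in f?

5

Write f(t) = at^3 + bt^2 + ct + d. Substituting each data point gives a linear system:
  27a + 9b + 3c + d = 28
  216a + 36b + 6c + d = -11
  729a + 81b + 9c + d = -284
  1331a + 121b + 11c + d = -676
Solving the system yields a = -1, b = 5, c = 5, d = -5.
So f(t) = -t³ + 5t² + 5t - 5.
The coefficient of t is 5.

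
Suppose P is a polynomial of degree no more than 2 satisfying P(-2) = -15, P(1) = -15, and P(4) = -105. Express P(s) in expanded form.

P(s) = -5s^2 - 5s - 5

Using the Lagrange interpolation formula with nodes -2, 1, 4:
  L_0(s) = (s - 1)(s - 4) / 18
  L_1(s) = (s + 2)(s - 4) / -9
  L_2(s) = (s + 2)(s - 1) / 18
Then P(s) = -15·L_0(s) - 15·L_1(s) - 105·L_2(s).
Expanding and collecting terms gives P(s) = -5s^2 - 5s - 5.
Check: P(-2) = -15. ✓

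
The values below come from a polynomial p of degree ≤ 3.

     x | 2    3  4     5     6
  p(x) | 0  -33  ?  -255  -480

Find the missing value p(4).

On equispaced nodes a degree-3 polynomial has vanishing fourth forward difference, so
  p(2) - 4·p(3) + 6·p(4) - 4·p(5) + p(6) = 0.
Substituting the known values and solving for p(4):
  6·p(4) = -672
  p(4) = -112.

-112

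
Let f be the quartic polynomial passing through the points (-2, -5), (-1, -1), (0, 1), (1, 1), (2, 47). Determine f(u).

Write f(u) = au^4 + bu^3 + cu^2 + du + e. Substituting each data point gives a linear system:
  16a - 8b + 4c - 2d + e = -5
  a - b + c - d + e = -1
  e = 1
  a + b + c + d + e = 1
  16a + 8b + 4c + 2d + e = 47
Solving the system yields a = 2, b = 4, c = -3, d = -3, e = 1.
So f(u) = 2u^4 + 4u^3 - 3u^2 - 3u + 1.
Check: f(0) = 1. ✓

f(u) = 2u^4 + 4u^3 - 3u^2 - 3u + 1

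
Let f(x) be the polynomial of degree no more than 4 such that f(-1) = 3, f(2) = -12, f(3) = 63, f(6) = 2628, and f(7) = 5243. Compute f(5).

1125

Using the Lagrange interpolation formula with nodes -1, 2, 3, 6, 7:
  L_0(x) = (x - 2)(x - 3)(x - 6)(x - 7) / 672
  L_1(x) = (x + 1)(x - 3)(x - 6)(x - 7) / -60
  L_2(x) = (x + 1)(x - 2)(x - 6)(x - 7) / 48
  L_3(x) = (x + 1)(x - 2)(x - 3)(x - 7) / -84
  L_4(x) = (x + 1)(x - 2)(x - 3)(x - 6) / 160
Then f(x) = 3·L_0(x) - 12·L_1(x) + 63·L_2(x) + 2628·L_3(x) + 5243·L_4(x).
Expanding and collecting terms gives f(x) = 3x⁴ - 5x³ - 5x².
Evaluating at x = 5: f(5) = 1125.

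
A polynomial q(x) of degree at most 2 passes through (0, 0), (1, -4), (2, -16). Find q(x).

Using the Lagrange interpolation formula with nodes 0, 1, 2:
  L_0(x) = (x - 1)(x - 2) / 2
  L_1(x) = x(x - 2) / -1
  L_2(x) = x(x - 1) / 2
Then q(x) = 0·L_0(x) - 4·L_1(x) - 16·L_2(x).
Expanding and collecting terms gives q(x) = -4x^2.
Check: q(2) = -16. ✓

q(x) = -4x^2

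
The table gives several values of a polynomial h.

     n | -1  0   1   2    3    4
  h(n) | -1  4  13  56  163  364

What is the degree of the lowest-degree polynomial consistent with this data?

3

Forward differences of the values at n = -1, 0, 1, 2, 3, 4:
  h  : -1  4  13  56  163  364
  Δ  : 5  9  43  107  201
  Δ^2: 4  34  64  94
  Δ^3: 30  30  30
  Δ^4: 0  0
  Δ^5: 0
The third differences are constant (30) and nonzero, while all higher differences vanish, so the minimal degree is 3.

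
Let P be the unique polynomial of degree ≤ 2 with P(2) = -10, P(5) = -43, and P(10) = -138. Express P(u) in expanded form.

Write P(u) = au^2 + bu + c. Substituting each data point gives a linear system:
  4a + 2b + c = -10
  25a + 5b + c = -43
  100a + 10b + c = -138
Solving the system yields a = -1, b = -4, c = 2.
So P(u) = -u^2 - 4u + 2.
Check: P(5) = -43. ✓

P(u) = -u^2 - 4u + 2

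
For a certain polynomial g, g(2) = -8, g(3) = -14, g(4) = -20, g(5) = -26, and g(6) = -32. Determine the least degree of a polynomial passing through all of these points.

Forward differences of the values at s = 2, 3, 4, 5, 6:
  g  : -8  -14  -20  -26  -32
  Δ  : -6  -6  -6  -6
  Δ^2: 0  0  0
  Δ^3: 0  0
  Δ^4: 0
The first differences are constant (-6) and nonzero, while all higher differences vanish, so the minimal degree is 1.

1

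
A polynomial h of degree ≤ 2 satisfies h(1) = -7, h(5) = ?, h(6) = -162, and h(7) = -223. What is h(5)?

-111

The 3 known points determine the degree-2 polynomial uniquely.
Write h(s) = as^2 + bs + c. Substituting each data point gives a linear system:
  a + b + c = -7
  36a + 6b + c = -162
  49a + 7b + c = -223
Solving the system yields a = -5, b = 4, c = -6.
So h(s) = -5s^2 + 4s - 6.
Then h(5) = -111.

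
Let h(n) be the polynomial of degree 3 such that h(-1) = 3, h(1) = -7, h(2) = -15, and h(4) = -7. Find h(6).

Using the Lagrange interpolation formula with nodes -1, 1, 2, 4:
  L_0(n) = (n - 1)(n - 2)(n - 4) / -30
  L_1(n) = (n + 1)(n - 2)(n - 4) / 6
  L_2(n) = (n + 1)(n - 1)(n - 4) / -6
  L_3(n) = (n + 1)(n - 1)(n - 2) / 30
Then h(n) = 3·L_0(n) - 7·L_1(n) - 15·L_2(n) - 7·L_3(n).
Expanding and collecting terms gives h(n) = n³ - 3n² - 6n + 1.
Evaluating at n = 6: h(6) = 73.

73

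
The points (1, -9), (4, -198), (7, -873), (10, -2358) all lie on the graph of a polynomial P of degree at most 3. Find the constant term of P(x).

Write P(x) = ax^3 + bx^2 + cx + d. Substituting each data point gives a linear system:
  a + b + c + d = -9
  64a + 16b + 4c + d = -198
  343a + 49b + 7c + d = -873
  1000a + 100b + 10c + d = -2358
Solving the system yields a = -2, b = -3, c = -6, d = 2.
So P(x) = -2x^3 - 3x^2 - 6x + 2.
The constant term is 2.

2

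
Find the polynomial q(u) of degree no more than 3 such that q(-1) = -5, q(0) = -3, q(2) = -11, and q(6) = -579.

q(u) = -3u^3 + u^2 + 6u - 3

Using the Lagrange interpolation formula with nodes -1, 0, 2, 6:
  L_0(u) = u(u - 2)(u - 6) / -21
  L_1(u) = (u + 1)(u - 2)(u - 6) / 12
  L_2(u) = (u + 1)u(u - 6) / -24
  L_3(u) = (u + 1)u(u - 2) / 168
Then q(u) = -5·L_0(u) - 3·L_1(u) - 11·L_2(u) - 579·L_3(u).
Expanding and collecting terms gives q(u) = -3u³ + u² + 6u - 3.
Check: q(-1) = -5. ✓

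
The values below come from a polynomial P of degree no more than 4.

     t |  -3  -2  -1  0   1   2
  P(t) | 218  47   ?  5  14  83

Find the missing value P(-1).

8

The 5 known points determine the degree-4 polynomial uniquely.
Write P(t) = at^4 + bt^3 + ct^2 + dt + e. Substituting each data point gives a linear system:
  81a - 27b + 9c - 3d + e = 218
  16a - 8b + 4c - 2d + e = 47
  e = 5
  a + b + c + d + e = 14
  16a + 8b + 4c + 2d + e = 83
Solving the system yields a = 3, b = 2, c = 3, d = 1, e = 5.
So P(t) = 3t^4 + 2t^3 + 3t^2 + t + 5.
Then P(-1) = 8.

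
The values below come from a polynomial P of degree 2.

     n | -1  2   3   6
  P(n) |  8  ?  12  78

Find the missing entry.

2

The 3 known points determine the degree-2 polynomial uniquely.
Write P(n) = an^2 + bn + c. Substituting each data point gives a linear system:
  a - b + c = 8
  9a + 3b + c = 12
  36a + 6b + c = 78
Solving the system yields a = 3, b = -5, c = 0.
So P(n) = 3n^2 - 5n.
Then P(2) = 2.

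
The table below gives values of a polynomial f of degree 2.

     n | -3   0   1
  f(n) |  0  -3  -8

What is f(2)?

Write f(n) = an^2 + bn + c. Substituting each data point gives a linear system:
  9a - 3b + c = 0
  c = -3
  a + b + c = -8
Solving the system yields a = -1, b = -4, c = -3.
So f(n) = -n^2 - 4n - 3.
Then f(2) = -15.

-15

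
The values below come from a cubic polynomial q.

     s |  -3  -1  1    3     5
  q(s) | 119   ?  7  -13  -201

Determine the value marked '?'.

3

On equispaced nodes a degree-3 polynomial has vanishing fourth forward difference, so
  q(-3) - 4·q(-1) + 6·q(1) - 4·q(3) + q(5) = 0.
Substituting the known values and solving for q(-1):
  -4·q(-1) = -12
  q(-1) = 3.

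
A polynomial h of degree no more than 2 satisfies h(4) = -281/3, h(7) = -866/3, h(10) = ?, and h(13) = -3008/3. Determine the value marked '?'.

-1775/3

The 3 known points determine the degree-2 polynomial uniquely.
Write h(n) = an^2 + bn + c. Substituting each data point gives a linear system:
  16a + 4b + c = -281/3
  49a + 7b + c = -866/3
  169a + 13b + c = -3008/3
Solving the system yields a = -6, b = 1, c = -5/3.
So h(n) = -6n² + n - 5/3.
Then h(10) = -1775/3.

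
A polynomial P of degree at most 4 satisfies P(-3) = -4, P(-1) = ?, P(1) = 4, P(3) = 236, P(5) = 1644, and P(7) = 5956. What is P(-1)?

-12

The 5 known points determine the degree-4 polynomial uniquely.
Write P(s) = as^4 + bs^3 + cs^2 + ds + e. Substituting each data point gives a linear system:
  81a - 27b + 9c - 3d + e = -4
  a + b + c + d + e = 4
  81a + 27b + 9c + 3d + e = 236
  625a + 125b + 25c + 5d + e = 1644
  2401a + 343b + 49c + 7d + e = 5956
Solving the system yields a = 2, b = 4, c = -5, d = 4, e = -1.
So P(s) = 2s^4 + 4s^3 - 5s^2 + 4s - 1.
Then P(-1) = -12.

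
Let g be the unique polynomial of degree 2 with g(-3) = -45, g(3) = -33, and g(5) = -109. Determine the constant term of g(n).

Write g(n) = an^2 + bn + c. Substituting each data point gives a linear system:
  9a - 3b + c = -45
  9a + 3b + c = -33
  25a + 5b + c = -109
Solving the system yields a = -5, b = 2, c = 6.
So g(n) = -5n^2 + 2n + 6.
The constant term is 6.

6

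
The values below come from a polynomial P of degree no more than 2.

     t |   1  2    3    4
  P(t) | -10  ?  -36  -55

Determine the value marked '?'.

The 3 known points determine the degree-2 polynomial uniquely.
Write P(t) = at^2 + bt + c. Substituting each data point gives a linear system:
  a + b + c = -10
  9a + 3b + c = -36
  16a + 4b + c = -55
Solving the system yields a = -2, b = -5, c = -3.
So P(t) = -2t^2 - 5t - 3.
Then P(2) = -21.

-21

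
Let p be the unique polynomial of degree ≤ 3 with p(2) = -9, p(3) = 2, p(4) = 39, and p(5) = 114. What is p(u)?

Write p(u) = au^3 + bu^2 + cu + d. Substituting each data point gives a linear system:
  8a + 4b + 2c + d = -9
  27a + 9b + 3c + d = 2
  64a + 16b + 4c + d = 39
  125a + 25b + 5c + d = 114
Solving the system yields a = 2, b = -5, c = -2, d = -1.
So p(u) = 2u^3 - 5u^2 - 2u - 1.
Check: p(2) = -9. ✓

p(u) = 2u^3 - 5u^2 - 2u - 1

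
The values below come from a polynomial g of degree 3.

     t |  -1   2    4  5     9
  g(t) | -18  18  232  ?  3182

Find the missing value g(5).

The 4 known points determine the degree-3 polynomial uniquely.
Write g(t) = at^3 + bt^2 + ct + d. Substituting each data point gives a linear system:
  -a + b - c + d = -18
  8a + 4b + 2c + d = 18
  64a + 16b + 4c + d = 232
  729a + 81b + 9c + d = 3182
Solving the system yields a = 5, b = -6, c = 3, d = -4.
So g(t) = 5t³ - 6t² + 3t - 4.
Then g(5) = 486.

486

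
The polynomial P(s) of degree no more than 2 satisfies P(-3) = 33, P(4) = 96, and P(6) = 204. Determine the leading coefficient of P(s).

Write P(s) = as^2 + bs + c. Substituting each data point gives a linear system:
  9a - 3b + c = 33
  16a + 4b + c = 96
  36a + 6b + c = 204
Solving the system yields a = 5, b = 4, c = 0.
So P(s) = 5s^2 + 4s.
The leading coefficient is 5.

5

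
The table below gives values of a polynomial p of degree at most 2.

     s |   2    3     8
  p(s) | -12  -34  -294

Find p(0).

Write p(s) = as^2 + bs + c. Substituting each data point gives a linear system:
  4a + 2b + c = -12
  9a + 3b + c = -34
  64a + 8b + c = -294
Solving the system yields a = -5, b = 3, c = 2.
So p(s) = -5s² + 3s + 2.
Then p(0) = 2.

2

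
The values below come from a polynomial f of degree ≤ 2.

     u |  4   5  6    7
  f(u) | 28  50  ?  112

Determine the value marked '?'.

The 3 known points determine the degree-2 polynomial uniquely.
Write f(u) = au^2 + bu + c. Substituting each data point gives a linear system:
  16a + 4b + c = 28
  25a + 5b + c = 50
  49a + 7b + c = 112
Solving the system yields a = 3, b = -5, c = 0.
So f(u) = 3u^2 - 5u.
Then f(6) = 78.

78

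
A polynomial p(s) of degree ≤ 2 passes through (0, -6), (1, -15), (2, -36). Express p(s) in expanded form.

p(s) = -6s^2 - 3s - 6

Using the Lagrange interpolation formula with nodes 0, 1, 2:
  L_0(s) = (s - 1)(s - 2) / 2
  L_1(s) = s(s - 2) / -1
  L_2(s) = s(s - 1) / 2
Then p(s) = -6·L_0(s) - 15·L_1(s) - 36·L_2(s).
Expanding and collecting terms gives p(s) = -6s^2 - 3s - 6.
Check: p(1) = -15. ✓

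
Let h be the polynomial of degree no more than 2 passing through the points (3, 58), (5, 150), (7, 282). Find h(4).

Using the Lagrange interpolation formula with nodes 3, 5, 7:
  L_0(u) = (u - 5)(u - 7) / 8
  L_1(u) = (u - 3)(u - 7) / -4
  L_2(u) = (u - 3)(u - 5) / 8
Then h(u) = 58·L_0(u) + 150·L_1(u) + 282·L_2(u).
Expanding and collecting terms gives h(u) = 5u^2 + 6u - 5.
Evaluating at u = 4: h(4) = 99.

99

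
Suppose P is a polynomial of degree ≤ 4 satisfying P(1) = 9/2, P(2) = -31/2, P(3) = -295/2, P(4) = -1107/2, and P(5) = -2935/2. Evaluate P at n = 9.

Forward differences of the values at n = 1, 2, 3, 4, 5:
  P  : 9/2  -31/2  -295/2  -1107/2  -2935/2
  Δ  : -20  -132  -406  -914
  Δ^2: -112  -274  -508
  Δ^3: -162  -234
  Δ^4: -72
The fourth differences are constant, confirming degree 4.
Interpolating (Newton forward form) and evaluating at n = 9 gives P(9) = -34807/2.

-34807/2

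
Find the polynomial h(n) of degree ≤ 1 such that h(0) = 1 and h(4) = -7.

Using the Lagrange interpolation formula with nodes 0, 4:
  L_0(n) = (n - 4) / -4
  L_1(n) = n / 4
Then h(n) = 1·L_0(n) - 7·L_1(n).
Expanding and collecting terms gives h(n) = -2n + 1.
Check: h(4) = -7. ✓

h(n) = -2n + 1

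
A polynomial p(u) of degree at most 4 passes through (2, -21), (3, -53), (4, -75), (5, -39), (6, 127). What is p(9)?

2485

Using the Lagrange interpolation formula with nodes 2, 3, 4, 5, 6:
  L_0(u) = (u - 3)(u - 4)(u - 5)(u - 6) / 24
  L_1(u) = (u - 2)(u - 4)(u - 5)(u - 6) / -6
  L_2(u) = (u - 2)(u - 3)(u - 5)(u - 6) / 4
  L_3(u) = (u - 2)(u - 3)(u - 4)(u - 6) / -6
  L_4(u) = (u - 2)(u - 3)(u - 4)(u - 5) / 24
Then p(u) = -21·L_0(u) - 53·L_1(u) - 75·L_2(u) - 39·L_3(u) + 127·L_4(u).
Expanding and collecting terms gives p(u) = u^4 - 6u^3 + 4u^2 - 3u + 1.
Evaluating at u = 9: p(9) = 2485.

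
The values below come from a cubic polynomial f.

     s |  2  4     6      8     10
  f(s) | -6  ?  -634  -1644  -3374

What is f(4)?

The 4 known points determine the degree-3 polynomial uniquely.
Write f(s) = as^3 + bs^2 + cs + d. Substituting each data point gives a linear system:
  8a + 4b + 2c + d = -6
  216a + 36b + 6c + d = -634
  512a + 64b + 8c + d = -1644
  1000a + 100b + 10c + d = -3374
Solving the system yields a = -4, b = 6, c = 3, d = -4.
So f(s) = -4s^3 + 6s^2 + 3s - 4.
Then f(4) = -152.

-152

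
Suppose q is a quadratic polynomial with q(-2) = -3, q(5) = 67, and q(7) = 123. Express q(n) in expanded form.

Write q(n) = an^2 + bn + c. Substituting each data point gives a linear system:
  4a - 2b + c = -3
  25a + 5b + c = 67
  49a + 7b + c = 123
Solving the system yields a = 2, b = 4, c = -3.
So q(n) = 2n² + 4n - 3.
Check: q(5) = 67. ✓

q(n) = 2n^2 + 4n - 3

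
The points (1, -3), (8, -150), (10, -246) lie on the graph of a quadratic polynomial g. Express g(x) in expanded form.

g(x) = -3x^2 + 6x - 6

Write g(x) = ax^2 + bx + c. Substituting each data point gives a linear system:
  a + b + c = -3
  64a + 8b + c = -150
  100a + 10b + c = -246
Solving the system yields a = -3, b = 6, c = -6.
So g(x) = -3x² + 6x - 6.
Check: g(1) = -3. ✓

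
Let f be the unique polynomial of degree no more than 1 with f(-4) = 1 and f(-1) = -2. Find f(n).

Using the Lagrange interpolation formula with nodes -4, -1:
  L_0(n) = (n + 1) / -3
  L_1(n) = (n + 4) / 3
Then f(n) = 1·L_0(n) - 2·L_1(n).
Expanding and collecting terms gives f(n) = -n - 3.
Check: f(-4) = 1. ✓

f(n) = -n - 3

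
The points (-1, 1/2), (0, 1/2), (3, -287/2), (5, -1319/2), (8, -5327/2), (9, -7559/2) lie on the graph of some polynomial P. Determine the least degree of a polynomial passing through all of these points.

3

Divided differences on the nodes -1, 0, 3, 5, 8, 9:
  order 0: 1/2  1/2  -287/2  -1319/2  -5327/2  -7559/2
  order 1: 0  -48  -258  -668  -1116
  order 2: -12  -42  -82  -112
  order 3: -5  -5  -5
  order 4: 0  0
  order 5: 0
The order-3 divided differences are all -5 (nonzero) and every higher order vanishes, so the data lies on a polynomial of degree exactly 3.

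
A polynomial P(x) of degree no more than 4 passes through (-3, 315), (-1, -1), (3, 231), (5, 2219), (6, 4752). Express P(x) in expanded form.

P(x) = 4x^4 - x^3 - 5x^2 - 5x - 6

Write P(x) = ax^4 + bx^3 + cx^2 + dx + e. Substituting each data point gives a linear system:
  81a - 27b + 9c - 3d + e = 315
  a - b + c - d + e = -1
  81a + 27b + 9c + 3d + e = 231
  625a + 125b + 25c + 5d + e = 2219
  1296a + 216b + 36c + 6d + e = 4752
Solving the system yields a = 4, b = -1, c = -5, d = -5, e = -6.
So P(x) = 4x⁴ - x³ - 5x² - 5x - 6.
Check: P(3) = 231. ✓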